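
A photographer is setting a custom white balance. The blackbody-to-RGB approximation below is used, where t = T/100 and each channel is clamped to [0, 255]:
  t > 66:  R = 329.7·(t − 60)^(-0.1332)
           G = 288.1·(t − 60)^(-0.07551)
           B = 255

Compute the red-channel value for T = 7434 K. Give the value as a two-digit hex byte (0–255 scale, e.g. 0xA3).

0xE7

t = 7434/100 = 74.34; the t > 66 branch applies.
R = 329.7·(74.34 − 60)^(-0.1332) = 329.7·14.34^(-0.1332) = 329.7·0.70137 = 231.242.
Rounded: 231; in hex, 0xE7.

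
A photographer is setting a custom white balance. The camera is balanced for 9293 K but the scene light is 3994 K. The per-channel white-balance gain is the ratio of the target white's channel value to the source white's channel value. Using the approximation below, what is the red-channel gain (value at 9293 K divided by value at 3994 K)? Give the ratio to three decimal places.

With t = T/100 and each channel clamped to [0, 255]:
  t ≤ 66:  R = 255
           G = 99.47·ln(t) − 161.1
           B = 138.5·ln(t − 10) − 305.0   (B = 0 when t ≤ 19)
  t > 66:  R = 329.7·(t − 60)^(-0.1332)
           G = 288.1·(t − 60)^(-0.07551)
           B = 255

At 3994 K (t = 39.94):
  R = 255 by definition for t ≤ 66.
At 9293 K (t = 92.93):
  R = 329.7·(92.93 − 60)^(-0.1332) = 329.7·32.93^(-0.1332) = 329.7·0.62785 = 207.003.
Gain = 207.003 / 255.000 = 0.8118 → 0.812.

0.812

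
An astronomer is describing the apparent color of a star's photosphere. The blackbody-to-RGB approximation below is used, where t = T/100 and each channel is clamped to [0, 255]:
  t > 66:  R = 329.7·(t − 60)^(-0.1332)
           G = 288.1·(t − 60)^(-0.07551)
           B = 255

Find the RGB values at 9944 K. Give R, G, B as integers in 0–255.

R=202, G=218, B=255

t = 9944/100 = 99.44; the t > 66 branch applies.
R = 329.7·(99.44 − 60)^(-0.1332) = 329.7·39.44^(-0.1332) = 329.7·0.61294 = 202.088.
G = 288.1·(99.44 − 60)^(-0.07551) = 288.1·39.44^(-0.07551) = 288.1·0.75769 = 218.290.
B = 255 by definition for t > 66.
Rounded: (202, 218, 255).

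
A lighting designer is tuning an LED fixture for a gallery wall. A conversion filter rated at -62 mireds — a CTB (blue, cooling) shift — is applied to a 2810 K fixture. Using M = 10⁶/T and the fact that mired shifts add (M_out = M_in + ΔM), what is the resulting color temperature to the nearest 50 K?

M_in = 10⁶/2810 = 355.87 mireds.
M_out = 355.87 + (-62) = 293.87 mireds.
T_out = 10⁶/293.87 = 3402.8 K → 3400 K.

3400 K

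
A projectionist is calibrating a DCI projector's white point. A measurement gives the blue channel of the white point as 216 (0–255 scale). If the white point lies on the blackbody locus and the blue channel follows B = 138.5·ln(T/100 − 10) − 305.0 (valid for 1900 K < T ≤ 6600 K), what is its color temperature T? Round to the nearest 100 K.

ln(t − 10) = (216 + 305.0) / 138.5 = 3.7617.
t − 10 = e^3.7617 = 43.023, so t = 53.023.
T = 100·t = 5302 K → 5300 K to the nearest 100 K.

5300 K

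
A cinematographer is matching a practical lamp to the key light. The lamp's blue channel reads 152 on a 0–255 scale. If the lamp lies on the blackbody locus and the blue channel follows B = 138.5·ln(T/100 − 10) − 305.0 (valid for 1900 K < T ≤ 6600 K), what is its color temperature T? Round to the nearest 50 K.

3700 K

ln(t − 10) = (152 + 305.0) / 138.5 = 3.2996.
t − 10 = e^3.2996 = 27.103, so t = 37.103.
T = 100·t = 3710 K → 3700 K to the nearest 50 K.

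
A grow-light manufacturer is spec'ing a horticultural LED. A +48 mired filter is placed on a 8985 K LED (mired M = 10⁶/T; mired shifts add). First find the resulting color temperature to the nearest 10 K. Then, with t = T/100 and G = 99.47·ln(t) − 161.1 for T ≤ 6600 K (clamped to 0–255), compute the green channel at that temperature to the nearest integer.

M_in = 10⁶/8985 = 111.30; M_out = 111.30 + (+48) = 159.30.
T_out = 10⁶/159.30 = 6277.6 K → 6280 K; t = 62.8.
G = 99.47·ln 62.8 − 161.1 = 99.47·4.1400 − 161.1 = 250.701.
Rounded: 251.

251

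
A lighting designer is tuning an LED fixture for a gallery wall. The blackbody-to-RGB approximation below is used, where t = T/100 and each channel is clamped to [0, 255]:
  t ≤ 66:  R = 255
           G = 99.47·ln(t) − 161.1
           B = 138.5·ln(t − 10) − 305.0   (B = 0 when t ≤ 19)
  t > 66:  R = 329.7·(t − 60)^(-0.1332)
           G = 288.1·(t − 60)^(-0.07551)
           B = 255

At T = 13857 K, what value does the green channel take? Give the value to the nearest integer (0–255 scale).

207

t = 13857/100 = 138.57; the t > 66 branch applies.
G = 288.1·(138.57 − 60)^(-0.07551) = 288.1·78.57^(-0.07551) = 288.1·0.71927 = 207.220.
Rounded: 207.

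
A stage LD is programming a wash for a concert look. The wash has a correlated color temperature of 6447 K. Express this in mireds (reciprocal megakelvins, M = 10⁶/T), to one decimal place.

M = 10⁶ / 6447 = 155.111 → 155.1 mireds.

155.1 mireds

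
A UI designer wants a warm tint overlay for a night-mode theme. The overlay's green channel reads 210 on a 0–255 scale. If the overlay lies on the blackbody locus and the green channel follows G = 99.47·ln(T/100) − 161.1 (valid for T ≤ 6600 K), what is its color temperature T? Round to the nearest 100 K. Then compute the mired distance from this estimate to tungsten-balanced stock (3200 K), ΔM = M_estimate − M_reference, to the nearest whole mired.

ln t = (210 + 161.1) / 99.47 = 3.7308.
t = e^3.7308 = 41.711.
T = 100·t = 4171 K → 4200 K to the nearest 100 K.
M_estimate = 10⁶/4200 = 238.10; M_reference = 10⁶/3200 = 312.50.
ΔM = 238.10 − 312.50 = -74.40 → -74 mireds.

-74 mireds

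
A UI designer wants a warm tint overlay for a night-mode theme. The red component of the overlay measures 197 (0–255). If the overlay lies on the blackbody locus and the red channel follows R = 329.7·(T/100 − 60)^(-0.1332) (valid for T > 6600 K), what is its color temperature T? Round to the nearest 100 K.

(t − 60)^(-0.1332) = 197/329.7 = 0.59751.
t − 60 = 0.59751^(1/-0.1332) = 0.59751^(-7.508) = 47.761, so t = 107.761.
T = 100·t = 10776 K → 10800 K to the nearest 100 K.

10800 K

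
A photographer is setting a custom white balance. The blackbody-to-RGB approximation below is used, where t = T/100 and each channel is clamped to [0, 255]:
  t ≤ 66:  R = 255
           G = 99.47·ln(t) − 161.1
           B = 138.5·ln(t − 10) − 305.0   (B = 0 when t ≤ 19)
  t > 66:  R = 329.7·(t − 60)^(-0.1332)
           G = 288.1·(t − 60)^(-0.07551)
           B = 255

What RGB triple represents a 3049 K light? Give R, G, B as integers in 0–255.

R=255, G=179, B=113

t = 3049/100 = 30.49; the t ≤ 66 branch applies.
R = 255 by definition for t ≤ 66.
G = 99.47·ln 30.49 − 161.1 = 99.47·3.4174 − 161.1 = 178.829.
B = 138.5·ln(30.49 − 10) − 305.0 = 138.5·ln 20.49 − 305.0 = 138.5·3.0199 − 305.0 = 113.261.
Rounded: (255, 179, 113).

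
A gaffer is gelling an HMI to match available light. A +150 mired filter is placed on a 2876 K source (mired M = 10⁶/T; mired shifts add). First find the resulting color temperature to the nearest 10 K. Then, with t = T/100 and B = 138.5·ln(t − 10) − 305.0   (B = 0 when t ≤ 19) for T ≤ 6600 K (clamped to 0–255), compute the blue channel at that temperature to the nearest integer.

M_in = 10⁶/2876 = 347.71; M_out = 347.71 + (+150) = 497.71.
T_out = 10⁶/497.71 = 2009.2 K → 2010 K; t = 20.1.
B = 138.5·ln(20.1 − 10) − 305.0 = 138.5·ln 10.1 − 305.0 = 138.5·2.3125 − 305.0 = 15.286.
Rounded: 15.

15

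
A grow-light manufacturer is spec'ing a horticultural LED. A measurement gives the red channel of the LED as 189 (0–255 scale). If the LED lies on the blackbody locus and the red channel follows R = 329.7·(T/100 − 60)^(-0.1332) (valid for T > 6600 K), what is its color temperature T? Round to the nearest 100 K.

(t − 60)^(-0.1332) = 189/329.7 = 0.57325.
t − 60 = 0.57325^(1/-0.1332) = 0.57325^(-7.508) = 65.199, so t = 125.199.
T = 100·t = 12520 K → 12500 K to the nearest 100 K.

12500 K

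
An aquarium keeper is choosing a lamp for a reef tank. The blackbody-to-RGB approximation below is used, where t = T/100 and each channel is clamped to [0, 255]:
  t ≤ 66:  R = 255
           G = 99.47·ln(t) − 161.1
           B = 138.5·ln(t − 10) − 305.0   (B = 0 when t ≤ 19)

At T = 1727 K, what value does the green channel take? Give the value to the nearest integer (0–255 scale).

t = 1727/100 = 17.27; the t ≤ 66 branch applies.
G = 99.47·ln 17.27 − 161.1 = 99.47·2.8490 − 161.1 = 122.287.
Rounded: 122.

122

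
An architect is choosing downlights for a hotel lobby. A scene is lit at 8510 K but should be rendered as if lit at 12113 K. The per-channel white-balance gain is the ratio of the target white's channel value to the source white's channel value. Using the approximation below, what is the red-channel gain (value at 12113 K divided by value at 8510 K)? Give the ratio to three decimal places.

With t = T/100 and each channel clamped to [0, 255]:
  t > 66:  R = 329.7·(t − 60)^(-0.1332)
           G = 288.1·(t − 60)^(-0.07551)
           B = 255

0.888

At 8510 K (t = 85.1):
  R = 329.7·(85.1 − 60)^(-0.1332) = 329.7·25.1^(-0.1332) = 329.7·0.65097 = 214.626.
At 12113 K (t = 121.13):
  R = 329.7·(121.13 − 60)^(-0.1332) = 329.7·61.13^(-0.1332) = 329.7·0.57819 = 190.629.
Gain = 190.629 / 214.626 = 0.8882 → 0.888.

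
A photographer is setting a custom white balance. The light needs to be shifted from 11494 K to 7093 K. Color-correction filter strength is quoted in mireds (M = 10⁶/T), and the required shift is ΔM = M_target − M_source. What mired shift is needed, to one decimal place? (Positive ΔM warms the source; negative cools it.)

M_source = 10⁶/11494 = 87.002; M_target = 10⁶/7093 = 140.984.
ΔM = 140.984 − 87.002 = 53.982 → +54.0 mireds, a warming shift.

+54.0 mireds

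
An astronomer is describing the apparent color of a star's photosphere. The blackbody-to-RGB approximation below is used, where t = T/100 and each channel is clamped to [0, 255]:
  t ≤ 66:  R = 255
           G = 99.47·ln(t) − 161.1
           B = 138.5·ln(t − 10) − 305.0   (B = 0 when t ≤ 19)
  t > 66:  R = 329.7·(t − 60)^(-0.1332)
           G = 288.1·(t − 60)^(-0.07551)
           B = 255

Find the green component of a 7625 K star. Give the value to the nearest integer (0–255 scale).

t = 7625/100 = 76.25; the t > 66 branch applies.
G = 288.1·(76.25 − 60)^(-0.07551) = 288.1·16.25^(-0.07551) = 288.1·0.81016 = 233.406.
Rounded: 233.

233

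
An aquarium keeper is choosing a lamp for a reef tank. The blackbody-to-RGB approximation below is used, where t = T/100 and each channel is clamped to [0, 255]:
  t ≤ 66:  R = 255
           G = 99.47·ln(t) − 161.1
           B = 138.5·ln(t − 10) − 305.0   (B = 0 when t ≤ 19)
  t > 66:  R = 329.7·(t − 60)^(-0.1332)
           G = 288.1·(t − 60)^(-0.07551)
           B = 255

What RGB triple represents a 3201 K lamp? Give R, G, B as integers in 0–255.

t = 3201/100 = 32.01; the t ≤ 66 branch applies.
R = 255 by definition for t ≤ 66.
G = 99.47·ln 32.01 − 161.1 = 99.47·3.4660 − 161.1 = 183.668.
B = 138.5·ln(32.01 − 10) − 305.0 = 138.5·ln 22.01 − 305.0 = 138.5·3.0915 − 305.0 = 123.172.
Rounded: (255, 184, 123).

R=255, G=184, B=123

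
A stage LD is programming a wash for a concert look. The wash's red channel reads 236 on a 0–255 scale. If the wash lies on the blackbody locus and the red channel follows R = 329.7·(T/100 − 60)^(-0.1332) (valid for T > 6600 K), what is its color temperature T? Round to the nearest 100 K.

(t − 60)^(-0.1332) = 236/329.7 = 0.71580.
t − 60 = 0.71580^(1/-0.1332) = 0.71580^(-7.508) = 12.307, so t = 72.307.
T = 100·t = 7231 K → 7200 K to the nearest 100 K.

7200 K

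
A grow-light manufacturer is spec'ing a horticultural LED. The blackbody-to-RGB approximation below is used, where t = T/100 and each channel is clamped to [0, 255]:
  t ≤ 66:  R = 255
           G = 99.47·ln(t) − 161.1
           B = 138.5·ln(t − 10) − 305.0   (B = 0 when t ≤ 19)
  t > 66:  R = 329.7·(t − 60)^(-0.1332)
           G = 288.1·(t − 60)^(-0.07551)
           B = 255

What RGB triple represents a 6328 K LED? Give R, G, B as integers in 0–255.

t = 6328/100 = 63.28; the t ≤ 66 branch applies.
R = 255 by definition for t ≤ 66.
G = 99.47·ln 63.28 − 161.1 = 99.47·4.1476 − 161.1 = 251.459.
B = 138.5·ln(63.28 − 10) − 305.0 = 138.5·ln 53.28 − 305.0 = 138.5·3.9756 − 305.0 = 245.615.
Rounded: (255, 251, 246).

R=255, G=251, B=246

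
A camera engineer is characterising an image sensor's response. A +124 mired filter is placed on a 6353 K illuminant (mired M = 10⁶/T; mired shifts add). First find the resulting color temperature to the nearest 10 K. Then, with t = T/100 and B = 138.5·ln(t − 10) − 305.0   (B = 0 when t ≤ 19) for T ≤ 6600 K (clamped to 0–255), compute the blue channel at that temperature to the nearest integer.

144

M_in = 10⁶/6353 = 157.41; M_out = 157.41 + (+124) = 281.41.
T_out = 10⁶/281.41 = 3553.6 K → 3550 K; t = 35.5.
B = 138.5·ln(35.5 − 10) − 305.0 = 138.5·ln 25.5 − 305.0 = 138.5·3.2387 − 305.0 = 143.557.
Rounded: 144.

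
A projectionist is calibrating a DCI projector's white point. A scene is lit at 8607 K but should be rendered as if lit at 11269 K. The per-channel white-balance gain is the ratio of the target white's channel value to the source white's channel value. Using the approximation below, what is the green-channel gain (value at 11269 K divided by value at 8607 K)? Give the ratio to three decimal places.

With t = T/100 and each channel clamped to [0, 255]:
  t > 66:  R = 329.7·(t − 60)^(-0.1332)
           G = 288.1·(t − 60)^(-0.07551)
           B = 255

0.948

At 8607 K (t = 86.07):
  G = 288.1·(86.07 − 60)^(-0.07551) = 288.1·26.07^(-0.07551) = 288.1·0.78175 = 225.222.
At 11269 K (t = 112.69):
  G = 288.1·(112.69 − 60)^(-0.07551) = 288.1·52.69^(-0.07551) = 288.1·0.74130 = 213.568.
Gain = 213.568 / 225.222 = 0.9483 → 0.948.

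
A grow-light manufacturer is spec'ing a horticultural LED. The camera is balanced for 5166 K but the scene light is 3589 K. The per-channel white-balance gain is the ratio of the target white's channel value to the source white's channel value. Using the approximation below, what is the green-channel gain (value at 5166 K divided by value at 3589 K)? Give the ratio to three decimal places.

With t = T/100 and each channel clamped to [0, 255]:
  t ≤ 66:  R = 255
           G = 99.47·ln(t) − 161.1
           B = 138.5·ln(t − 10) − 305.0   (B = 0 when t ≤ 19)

1.186

At 3589 K (t = 35.89):
  G = 99.47·ln 35.89 − 161.1 = 99.47·3.5805 − 161.1 = 195.048.
At 5166 K (t = 51.66):
  G = 99.47·ln 51.66 − 161.1 = 99.47·3.9447 − 161.1 = 231.278.
Gain = 231.278 / 195.048 = 1.1857 → 1.186.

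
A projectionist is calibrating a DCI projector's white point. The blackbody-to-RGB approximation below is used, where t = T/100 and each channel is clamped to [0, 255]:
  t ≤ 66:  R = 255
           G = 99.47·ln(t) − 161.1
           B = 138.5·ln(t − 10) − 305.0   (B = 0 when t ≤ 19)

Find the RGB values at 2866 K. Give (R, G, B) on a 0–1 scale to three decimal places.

t = 2866/100 = 28.66; the t ≤ 66 branch applies.
R = 255 by definition for t ≤ 66.
G = 99.47·ln 28.66 − 161.1 = 99.47·3.3555 − 161.1 = 172.672.
B = 138.5·ln(28.66 − 10) − 305.0 = 138.5·ln 18.66 − 305.0 = 138.5·2.9264 − 305.0 = 100.304.
Dividing each by 255: (1.0000, 0.6771, 0.3933) → (1.000, 0.677, 0.393).

(1.000, 0.677, 0.393)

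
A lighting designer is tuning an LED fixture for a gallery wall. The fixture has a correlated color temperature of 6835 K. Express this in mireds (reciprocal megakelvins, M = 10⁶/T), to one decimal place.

M = 10⁶ / 6835 = 146.306 → 146.3 mireds.

146.3 mireds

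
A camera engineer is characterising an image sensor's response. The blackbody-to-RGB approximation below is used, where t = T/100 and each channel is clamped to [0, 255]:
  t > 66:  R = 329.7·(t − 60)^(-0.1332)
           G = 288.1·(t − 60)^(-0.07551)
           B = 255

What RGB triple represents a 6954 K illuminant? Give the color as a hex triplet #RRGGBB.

t = 6954/100 = 69.54; the t > 66 branch applies.
R = 329.7·(69.54 − 60)^(-0.1332) = 329.7·9.54^(-0.1332) = 329.7·0.74050 = 244.142.
G = 288.1·(69.54 − 60)^(-0.07551) = 288.1·9.54^(-0.07551) = 288.1·0.84340 = 242.984.
B = 255 by definition for t > 66.
Rounded: (244, 243, 255).
In hex: #F4F3FF.

#F4F3FF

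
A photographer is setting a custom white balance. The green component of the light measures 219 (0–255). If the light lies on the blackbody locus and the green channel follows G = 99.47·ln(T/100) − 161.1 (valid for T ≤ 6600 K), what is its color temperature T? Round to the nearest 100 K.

4600 K

ln t = (219 + 161.1) / 99.47 = 3.8213.
t = e^3.8213 = 45.661.
T = 100·t = 4566 K → 4600 K to the nearest 100 K.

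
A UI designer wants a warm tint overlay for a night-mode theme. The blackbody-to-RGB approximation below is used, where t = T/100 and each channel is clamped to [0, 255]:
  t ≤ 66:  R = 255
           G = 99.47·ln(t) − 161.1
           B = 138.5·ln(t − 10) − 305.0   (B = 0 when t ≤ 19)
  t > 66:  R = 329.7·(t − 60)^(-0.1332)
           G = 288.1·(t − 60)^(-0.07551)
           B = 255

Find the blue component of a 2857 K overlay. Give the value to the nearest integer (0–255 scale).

t = 2857/100 = 28.57; the t ≤ 66 branch applies.
B = 138.5·ln(28.57 − 10) − 305.0 = 138.5·ln 18.57 − 305.0 = 138.5·2.9215 − 305.0 = 99.634.
Rounded: 100.

100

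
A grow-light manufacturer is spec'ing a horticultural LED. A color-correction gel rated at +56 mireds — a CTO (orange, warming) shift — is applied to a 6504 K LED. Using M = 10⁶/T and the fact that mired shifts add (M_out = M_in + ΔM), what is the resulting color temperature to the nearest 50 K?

M_in = 10⁶/6504 = 153.75 mireds.
M_out = 153.75 + (+56) = 209.75 mireds.
T_out = 10⁶/209.75 = 4767.5 K → 4750 K.

4750 K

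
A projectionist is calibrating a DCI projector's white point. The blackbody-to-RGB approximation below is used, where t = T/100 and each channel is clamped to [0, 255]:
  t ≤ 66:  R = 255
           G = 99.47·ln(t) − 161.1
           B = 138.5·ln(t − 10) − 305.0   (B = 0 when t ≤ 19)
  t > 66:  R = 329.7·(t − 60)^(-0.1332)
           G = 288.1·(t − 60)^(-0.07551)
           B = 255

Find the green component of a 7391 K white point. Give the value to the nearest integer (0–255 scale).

t = 7391/100 = 73.91; the t > 66 branch applies.
G = 288.1·(73.91 − 60)^(-0.07551) = 288.1·13.91^(-0.07551) = 288.1·0.81972 = 236.162.
Rounded: 236.

236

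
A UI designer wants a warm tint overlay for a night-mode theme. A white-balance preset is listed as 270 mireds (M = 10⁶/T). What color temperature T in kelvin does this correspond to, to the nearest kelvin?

3704 K

T = 10⁶ / 270 = 3703.70 K → 3704 K.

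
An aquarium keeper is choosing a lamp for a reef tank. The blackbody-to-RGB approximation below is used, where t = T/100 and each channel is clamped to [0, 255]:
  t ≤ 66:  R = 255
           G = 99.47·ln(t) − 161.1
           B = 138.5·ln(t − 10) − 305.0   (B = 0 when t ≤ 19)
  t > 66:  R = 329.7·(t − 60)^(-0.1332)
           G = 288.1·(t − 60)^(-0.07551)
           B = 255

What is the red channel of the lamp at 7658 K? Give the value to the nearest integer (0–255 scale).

227

t = 7658/100 = 76.58; the t > 66 branch applies.
R = 329.7·(76.58 − 60)^(-0.1332) = 329.7·16.58^(-0.1332) = 329.7·0.68794 = 226.814.
Rounded: 227.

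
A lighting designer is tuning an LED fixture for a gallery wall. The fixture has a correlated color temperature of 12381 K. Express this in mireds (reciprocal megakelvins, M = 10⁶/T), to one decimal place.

M = 10⁶ / 12381 = 80.769 → 80.8 mireds.

80.8 mireds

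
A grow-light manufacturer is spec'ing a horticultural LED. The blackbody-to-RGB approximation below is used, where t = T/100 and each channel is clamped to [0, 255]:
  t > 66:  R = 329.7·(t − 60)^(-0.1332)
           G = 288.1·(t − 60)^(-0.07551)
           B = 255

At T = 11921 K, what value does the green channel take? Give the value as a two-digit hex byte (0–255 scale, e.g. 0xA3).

t = 11921/100 = 119.21; the t > 66 branch applies.
G = 288.1·(119.21 − 60)^(-0.07551) = 288.1·59.21^(-0.07551) = 288.1·0.73480 = 211.695.
Rounded: 212; in hex, 0xD4.

0xD4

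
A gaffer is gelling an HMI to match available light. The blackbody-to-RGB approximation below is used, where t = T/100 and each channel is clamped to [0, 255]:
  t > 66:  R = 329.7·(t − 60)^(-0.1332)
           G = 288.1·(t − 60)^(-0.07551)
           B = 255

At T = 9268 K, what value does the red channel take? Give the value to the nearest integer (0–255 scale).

207

t = 9268/100 = 92.68; the t > 66 branch applies.
R = 329.7·(92.68 − 60)^(-0.1332) = 329.7·32.68^(-0.1332) = 329.7·0.62849 = 207.213.
Rounded: 207.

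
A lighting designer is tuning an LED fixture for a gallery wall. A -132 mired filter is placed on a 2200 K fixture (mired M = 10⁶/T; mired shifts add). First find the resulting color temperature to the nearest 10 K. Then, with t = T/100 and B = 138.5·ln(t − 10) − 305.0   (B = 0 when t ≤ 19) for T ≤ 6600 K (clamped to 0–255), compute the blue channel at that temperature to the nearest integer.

M_in = 10⁶/2200 = 454.55; M_out = 454.55 + (-132) = 322.55.
T_out = 10⁶/322.55 = 3100.3 K → 3100 K; t = 31.
B = 138.5·ln(31 − 10) − 305.0 = 138.5·ln 21 − 305.0 = 138.5·3.0445 − 305.0 = 116.666.
Rounded: 117.

117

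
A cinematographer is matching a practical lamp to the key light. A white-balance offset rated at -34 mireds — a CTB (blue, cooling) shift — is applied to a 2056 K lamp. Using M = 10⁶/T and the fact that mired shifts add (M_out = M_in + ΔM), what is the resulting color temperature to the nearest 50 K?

M_in = 10⁶/2056 = 486.38 mireds.
M_out = 486.38 + (-34) = 452.38 mireds.
T_out = 10⁶/452.38 = 2210.5 K → 2200 K.

2200 K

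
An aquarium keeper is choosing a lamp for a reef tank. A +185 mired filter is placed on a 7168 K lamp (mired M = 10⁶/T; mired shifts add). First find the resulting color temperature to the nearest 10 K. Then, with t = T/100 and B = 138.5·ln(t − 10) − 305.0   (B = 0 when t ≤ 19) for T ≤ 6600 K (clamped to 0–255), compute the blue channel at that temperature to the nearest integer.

115

M_in = 10⁶/7168 = 139.51; M_out = 139.51 + (+185) = 324.51.
T_out = 10⁶/324.51 = 3081.6 K → 3080 K; t = 30.8.
B = 138.5·ln(30.8 − 10) − 305.0 = 138.5·ln 20.8 − 305.0 = 138.5·3.0350 − 305.0 = 115.341.
Rounded: 115.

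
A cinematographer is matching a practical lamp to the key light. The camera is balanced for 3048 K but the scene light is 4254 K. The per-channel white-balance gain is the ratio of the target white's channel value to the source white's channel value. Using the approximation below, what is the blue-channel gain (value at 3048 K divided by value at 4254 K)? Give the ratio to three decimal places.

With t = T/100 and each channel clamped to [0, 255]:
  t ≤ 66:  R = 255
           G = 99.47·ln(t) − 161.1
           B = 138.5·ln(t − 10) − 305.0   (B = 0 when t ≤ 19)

At 4254 K (t = 42.54):
  B = 138.5·ln(42.54 − 10) − 305.0 = 138.5·ln 32.54 − 305.0 = 138.5·3.4825 − 305.0 = 177.322.
At 3048 K (t = 30.48):
  B = 138.5·ln(30.48 − 10) − 305.0 = 138.5·ln 20.48 − 305.0 = 138.5·3.0194 − 305.0 = 113.194.
Gain = 113.194 / 177.322 = 0.6384 → 0.638.

0.638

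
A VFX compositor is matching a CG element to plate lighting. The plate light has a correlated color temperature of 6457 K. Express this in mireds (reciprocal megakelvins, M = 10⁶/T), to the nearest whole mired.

155 mireds

M = 10⁶ / 6457 = 154.871 → 155 mireds.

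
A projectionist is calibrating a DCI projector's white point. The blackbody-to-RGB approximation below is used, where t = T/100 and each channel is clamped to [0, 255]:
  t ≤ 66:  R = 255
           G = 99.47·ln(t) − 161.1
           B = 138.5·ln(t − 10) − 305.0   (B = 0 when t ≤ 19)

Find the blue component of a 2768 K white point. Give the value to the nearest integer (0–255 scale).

93

t = 2768/100 = 27.68; the t ≤ 66 branch applies.
B = 138.5·ln(27.68 − 10) − 305.0 = 138.5·ln 17.68 − 305.0 = 138.5·2.8724 − 305.0 = 92.832.
Rounded: 93.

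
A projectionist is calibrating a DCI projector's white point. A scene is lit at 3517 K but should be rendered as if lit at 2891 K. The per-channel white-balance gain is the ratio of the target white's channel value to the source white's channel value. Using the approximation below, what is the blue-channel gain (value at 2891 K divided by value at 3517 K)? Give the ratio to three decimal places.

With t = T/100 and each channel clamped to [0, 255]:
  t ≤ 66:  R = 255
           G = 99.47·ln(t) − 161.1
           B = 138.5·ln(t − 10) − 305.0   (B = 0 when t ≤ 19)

0.721

At 3517 K (t = 35.17):
  B = 138.5·ln(35.17 − 10) − 305.0 = 138.5·ln 25.17 − 305.0 = 138.5·3.2257 − 305.0 = 141.753.
At 2891 K (t = 28.91):
  B = 138.5·ln(28.91 − 10) − 305.0 = 138.5·ln 18.91 − 305.0 = 138.5·2.9397 − 305.0 = 102.147.
Gain = 102.147 / 141.753 = 0.7206 → 0.721.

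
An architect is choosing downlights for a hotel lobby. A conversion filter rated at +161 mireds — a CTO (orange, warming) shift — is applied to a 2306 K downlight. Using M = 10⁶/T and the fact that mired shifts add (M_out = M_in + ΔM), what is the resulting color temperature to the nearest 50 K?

1700 K

M_in = 10⁶/2306 = 433.65 mireds.
M_out = 433.65 + (+161) = 594.65 mireds.
T_out = 10⁶/594.65 = 1681.7 K → 1700 K.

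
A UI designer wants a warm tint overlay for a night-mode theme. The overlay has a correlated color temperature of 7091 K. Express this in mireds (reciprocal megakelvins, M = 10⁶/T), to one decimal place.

141.0 mireds

M = 10⁶ / 7091 = 141.024 → 141.0 mireds.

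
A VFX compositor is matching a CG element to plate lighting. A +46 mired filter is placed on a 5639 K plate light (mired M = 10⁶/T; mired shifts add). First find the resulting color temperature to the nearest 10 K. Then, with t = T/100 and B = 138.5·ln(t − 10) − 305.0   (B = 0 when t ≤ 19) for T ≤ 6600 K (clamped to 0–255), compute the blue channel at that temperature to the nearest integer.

M_in = 10⁶/5639 = 177.34; M_out = 177.34 + (+46) = 223.34.
T_out = 10⁶/223.34 = 4477.6 K → 4480 K; t = 44.8.
B = 138.5·ln(44.8 − 10) − 305.0 = 138.5·ln 34.8 − 305.0 = 138.5·3.5496 − 305.0 = 186.622.
Rounded: 187.

187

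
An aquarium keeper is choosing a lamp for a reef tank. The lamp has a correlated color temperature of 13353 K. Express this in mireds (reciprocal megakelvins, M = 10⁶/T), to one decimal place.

M = 10⁶ / 13353 = 74.890 → 74.9 mireds.

74.9 mireds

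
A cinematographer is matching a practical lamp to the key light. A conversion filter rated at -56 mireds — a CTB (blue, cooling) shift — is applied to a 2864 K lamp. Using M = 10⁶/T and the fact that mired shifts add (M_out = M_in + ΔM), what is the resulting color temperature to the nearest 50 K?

3400 K

M_in = 10⁶/2864 = 349.16 mireds.
M_out = 349.16 + (-56) = 293.16 mireds.
T_out = 10⁶/293.16 = 3411.1 K → 3400 K.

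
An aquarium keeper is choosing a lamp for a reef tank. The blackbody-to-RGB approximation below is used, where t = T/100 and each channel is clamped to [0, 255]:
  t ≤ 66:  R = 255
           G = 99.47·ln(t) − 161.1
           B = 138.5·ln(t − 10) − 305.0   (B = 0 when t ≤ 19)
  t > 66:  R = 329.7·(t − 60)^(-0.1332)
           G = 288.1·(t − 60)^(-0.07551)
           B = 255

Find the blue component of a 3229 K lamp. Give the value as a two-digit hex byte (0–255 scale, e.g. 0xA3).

0x7D

t = 3229/100 = 32.29; the t ≤ 66 branch applies.
B = 138.5·ln(32.29 − 10) − 305.0 = 138.5·ln 22.29 − 305.0 = 138.5·3.1041 − 305.0 = 124.923.
Rounded: 125; in hex, 0x7D.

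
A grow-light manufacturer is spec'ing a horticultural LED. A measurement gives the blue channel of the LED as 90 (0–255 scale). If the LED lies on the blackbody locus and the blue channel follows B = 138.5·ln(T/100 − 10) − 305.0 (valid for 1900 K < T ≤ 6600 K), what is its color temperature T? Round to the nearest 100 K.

2700 K

ln(t − 10) = (90 + 305.0) / 138.5 = 2.8520.
t − 10 = e^2.8520 = 17.322, so t = 27.322.
T = 100·t = 2732 K → 2700 K to the nearest 100 K.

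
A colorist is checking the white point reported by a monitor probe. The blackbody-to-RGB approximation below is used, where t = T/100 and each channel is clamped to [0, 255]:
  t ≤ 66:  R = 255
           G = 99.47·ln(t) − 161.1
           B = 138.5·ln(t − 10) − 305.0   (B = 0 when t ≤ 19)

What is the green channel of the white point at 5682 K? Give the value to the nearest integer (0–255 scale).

241

t = 5682/100 = 56.82; the t ≤ 66 branch applies.
G = 99.47·ln 56.82 − 161.1 = 99.47·4.0399 − 161.1 = 240.748.
Rounded: 241.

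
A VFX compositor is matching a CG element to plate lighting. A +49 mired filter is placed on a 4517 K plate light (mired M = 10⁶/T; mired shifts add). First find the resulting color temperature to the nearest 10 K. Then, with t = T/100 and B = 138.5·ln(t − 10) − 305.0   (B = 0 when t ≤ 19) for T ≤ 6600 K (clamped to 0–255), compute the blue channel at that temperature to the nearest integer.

M_in = 10⁶/4517 = 221.39; M_out = 221.39 + (+49) = 270.39.
T_out = 10⁶/270.39 = 3698.4 K → 3700 K; t = 37.
B = 138.5·ln(37 − 10) − 305.0 = 138.5·ln 27 − 305.0 = 138.5·3.2958 − 305.0 = 151.473.
Rounded: 151.

151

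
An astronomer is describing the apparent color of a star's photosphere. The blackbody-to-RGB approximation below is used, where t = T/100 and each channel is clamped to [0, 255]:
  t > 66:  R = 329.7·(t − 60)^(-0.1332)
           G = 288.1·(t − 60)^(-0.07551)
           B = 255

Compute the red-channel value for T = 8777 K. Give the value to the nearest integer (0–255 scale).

t = 8777/100 = 87.77; the t > 66 branch applies.
R = 329.7·(87.77 − 60)^(-0.1332) = 329.7·27.77^(-0.1332) = 329.7·0.64227 = 211.755.
Rounded: 212.

212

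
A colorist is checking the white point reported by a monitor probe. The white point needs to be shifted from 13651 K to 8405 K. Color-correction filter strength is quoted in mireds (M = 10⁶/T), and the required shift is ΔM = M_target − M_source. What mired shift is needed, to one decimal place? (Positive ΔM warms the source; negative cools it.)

M_source = 10⁶/13651 = 73.255; M_target = 10⁶/8405 = 118.977.
ΔM = 118.977 − 73.255 = 45.722 → +45.7 mireds, a warming shift.

+45.7 mireds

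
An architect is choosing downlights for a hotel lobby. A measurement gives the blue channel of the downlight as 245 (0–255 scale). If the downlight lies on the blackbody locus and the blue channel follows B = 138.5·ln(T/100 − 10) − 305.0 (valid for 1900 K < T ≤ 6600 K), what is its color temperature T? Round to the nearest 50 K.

6300 K

ln(t − 10) = (245 + 305.0) / 138.5 = 3.9711.
t − 10 = e^3.9711 = 53.044, so t = 63.044.
T = 100·t = 6304 K → 6300 K to the nearest 50 K.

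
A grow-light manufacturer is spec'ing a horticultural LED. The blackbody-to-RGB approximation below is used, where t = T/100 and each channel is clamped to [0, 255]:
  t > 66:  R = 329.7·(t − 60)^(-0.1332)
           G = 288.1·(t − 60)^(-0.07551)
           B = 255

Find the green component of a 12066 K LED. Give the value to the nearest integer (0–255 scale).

t = 12066/100 = 120.66; the t > 66 branch applies.
G = 288.1·(120.66 − 60)^(-0.07551) = 288.1·60.66^(-0.07551) = 288.1·0.73345 = 211.308.
Rounded: 211.

211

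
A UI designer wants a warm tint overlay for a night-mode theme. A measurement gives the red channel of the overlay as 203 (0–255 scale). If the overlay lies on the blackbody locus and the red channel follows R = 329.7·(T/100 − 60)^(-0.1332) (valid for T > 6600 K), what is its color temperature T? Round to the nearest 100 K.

(t − 60)^(-0.1332) = 203/329.7 = 0.61571.
t − 60 = 0.61571^(1/-0.1332) = 0.61571^(-7.508) = 38.129, so t = 98.129.
T = 100·t = 9813 K → 9800 K to the nearest 100 K.

9800 K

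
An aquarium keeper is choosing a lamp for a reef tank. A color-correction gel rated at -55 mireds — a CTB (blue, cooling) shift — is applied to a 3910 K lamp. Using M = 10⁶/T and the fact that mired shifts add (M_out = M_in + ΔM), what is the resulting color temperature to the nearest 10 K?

4980 K

M_in = 10⁶/3910 = 255.75 mireds.
M_out = 255.75 + (-55) = 200.75 mireds.
T_out = 10⁶/200.75 = 4981.2 K → 4980 K.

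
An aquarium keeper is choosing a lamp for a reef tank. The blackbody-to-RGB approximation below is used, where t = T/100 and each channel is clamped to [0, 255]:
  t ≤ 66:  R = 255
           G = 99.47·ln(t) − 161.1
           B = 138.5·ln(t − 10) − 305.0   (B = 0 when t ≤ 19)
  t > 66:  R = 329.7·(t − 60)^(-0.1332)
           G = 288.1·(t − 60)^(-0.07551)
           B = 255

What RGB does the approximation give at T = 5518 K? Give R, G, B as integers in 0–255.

R=255, G=238, B=223

t = 5518/100 = 55.18; the t ≤ 66 branch applies.
R = 255 by definition for t ≤ 66.
G = 99.47·ln 55.18 − 161.1 = 99.47·4.0106 − 161.1 = 237.834.
B = 138.5·ln(55.18 − 10) − 305.0 = 138.5·ln 45.18 − 305.0 = 138.5·3.8107 − 305.0 = 222.776.
Rounded: (255, 238, 223).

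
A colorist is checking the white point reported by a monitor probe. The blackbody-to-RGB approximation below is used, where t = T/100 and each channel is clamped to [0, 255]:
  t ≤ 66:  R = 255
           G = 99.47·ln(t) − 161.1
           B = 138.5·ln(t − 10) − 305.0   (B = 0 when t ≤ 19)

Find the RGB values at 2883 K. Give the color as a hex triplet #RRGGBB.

t = 2883/100 = 28.83; the t ≤ 66 branch applies.
R = 255 by definition for t ≤ 66.
G = 99.47·ln 28.83 − 161.1 = 99.47·3.3614 − 161.1 = 173.260.
B = 138.5·ln(28.83 − 10) − 305.0 = 138.5·ln 18.83 − 305.0 = 138.5·2.9355 − 305.0 = 101.560.
Rounded: (255, 173, 102).
In hex: #FFAD66.

#FFAD66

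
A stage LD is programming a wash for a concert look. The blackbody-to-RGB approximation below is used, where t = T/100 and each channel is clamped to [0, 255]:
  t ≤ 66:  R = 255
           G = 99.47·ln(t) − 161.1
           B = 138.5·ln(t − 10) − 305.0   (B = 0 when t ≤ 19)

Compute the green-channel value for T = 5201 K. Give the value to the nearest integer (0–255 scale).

232

t = 5201/100 = 52.01; the t ≤ 66 branch applies.
G = 99.47·ln 52.01 − 161.1 = 99.47·3.9514 − 161.1 = 231.949.
Rounded: 232.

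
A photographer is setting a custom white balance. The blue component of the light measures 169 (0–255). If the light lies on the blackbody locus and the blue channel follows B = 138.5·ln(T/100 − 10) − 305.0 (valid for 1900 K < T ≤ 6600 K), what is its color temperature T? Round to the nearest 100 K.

ln(t − 10) = (169 + 305.0) / 138.5 = 3.4224.
t − 10 = e^3.4224 = 30.642, so t = 40.642.
T = 100·t = 4064 K → 4100 K to the nearest 100 K.

4100 K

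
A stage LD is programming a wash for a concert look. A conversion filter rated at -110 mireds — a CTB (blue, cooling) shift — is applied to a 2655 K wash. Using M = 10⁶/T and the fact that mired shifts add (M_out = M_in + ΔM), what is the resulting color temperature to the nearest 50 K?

M_in = 10⁶/2655 = 376.65 mireds.
M_out = 376.65 + (-110) = 266.65 mireds.
T_out = 10⁶/266.65 = 3750.3 K → 3750 K.

3750 K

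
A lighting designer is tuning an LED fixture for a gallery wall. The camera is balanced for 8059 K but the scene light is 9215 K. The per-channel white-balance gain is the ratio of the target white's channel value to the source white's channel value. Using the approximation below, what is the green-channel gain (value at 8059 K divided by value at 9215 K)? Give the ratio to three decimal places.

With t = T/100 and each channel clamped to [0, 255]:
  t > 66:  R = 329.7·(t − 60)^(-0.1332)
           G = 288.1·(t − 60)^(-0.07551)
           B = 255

At 9215 K (t = 92.15):
  G = 288.1·(92.15 − 60)^(-0.07551) = 288.1·32.15^(-0.07551) = 288.1·0.76947 = 221.685.
At 8059 K (t = 80.59):
  G = 288.1·(80.59 − 60)^(-0.07551) = 288.1·20.59^(-0.07551) = 288.1·0.79580 = 229.271.
Gain = 229.271 / 221.685 = 1.0342 → 1.034.

1.034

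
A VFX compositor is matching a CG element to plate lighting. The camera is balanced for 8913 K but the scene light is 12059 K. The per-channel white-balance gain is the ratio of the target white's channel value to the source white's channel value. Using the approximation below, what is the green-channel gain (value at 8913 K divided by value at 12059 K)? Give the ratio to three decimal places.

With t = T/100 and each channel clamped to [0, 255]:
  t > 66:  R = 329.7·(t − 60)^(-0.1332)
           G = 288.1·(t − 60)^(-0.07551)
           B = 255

1.057

At 12059 K (t = 120.59):
  G = 288.1·(120.59 − 60)^(-0.07551) = 288.1·60.59^(-0.07551) = 288.1·0.73352 = 211.327.
At 8913 K (t = 89.13):
  G = 288.1·(89.13 − 60)^(-0.07551) = 288.1·29.13^(-0.07551) = 288.1·0.77522 = 223.342.
Gain = 223.342 / 211.327 = 1.0569 → 1.057.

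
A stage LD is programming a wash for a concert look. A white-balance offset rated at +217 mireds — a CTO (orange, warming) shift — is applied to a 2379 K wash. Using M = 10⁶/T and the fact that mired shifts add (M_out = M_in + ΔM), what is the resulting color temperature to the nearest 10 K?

M_in = 10⁶/2379 = 420.34 mireds.
M_out = 420.34 + (+217) = 637.34 mireds.
T_out = 10⁶/637.34 = 1569.0 K → 1570 K.

1570 K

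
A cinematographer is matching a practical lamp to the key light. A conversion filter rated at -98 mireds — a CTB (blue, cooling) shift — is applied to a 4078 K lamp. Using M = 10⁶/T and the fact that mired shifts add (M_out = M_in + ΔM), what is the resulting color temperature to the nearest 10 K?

M_in = 10⁶/4078 = 245.22 mireds.
M_out = 245.22 + (-98) = 147.22 mireds.
T_out = 10⁶/147.22 = 6792.6 K → 6790 K.

6790 K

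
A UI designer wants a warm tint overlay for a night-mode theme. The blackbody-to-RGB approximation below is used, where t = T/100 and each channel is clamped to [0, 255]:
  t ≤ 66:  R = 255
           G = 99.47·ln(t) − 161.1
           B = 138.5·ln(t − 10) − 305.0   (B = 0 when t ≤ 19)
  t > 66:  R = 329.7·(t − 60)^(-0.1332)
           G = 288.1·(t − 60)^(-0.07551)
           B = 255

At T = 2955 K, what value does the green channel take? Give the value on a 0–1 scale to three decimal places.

t = 2955/100 = 29.55; the t ≤ 66 branch applies.
G = 99.47·ln 29.55 − 161.1 = 99.47·3.3861 − 161.1 = 175.714.
On a 0–1 scale: 175.714/255 = 0.6891 → 0.689.

0.689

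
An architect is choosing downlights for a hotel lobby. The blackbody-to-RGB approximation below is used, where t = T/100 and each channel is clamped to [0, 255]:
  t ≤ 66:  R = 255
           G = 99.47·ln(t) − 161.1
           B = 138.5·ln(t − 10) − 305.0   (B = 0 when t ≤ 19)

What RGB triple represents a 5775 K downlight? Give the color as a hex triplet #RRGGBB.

t = 5775/100 = 57.75; the t ≤ 66 branch applies.
R = 255 by definition for t ≤ 66.
G = 99.47·ln 57.75 − 161.1 = 99.47·4.0561 − 161.1 = 242.363.
B = 138.5·ln(57.75 − 10) − 305.0 = 138.5·ln 47.75 − 305.0 = 138.5·3.8660 − 305.0 = 230.438.
Rounded: (255, 242, 230).
In hex: #FFF2E6.

#FFF2E6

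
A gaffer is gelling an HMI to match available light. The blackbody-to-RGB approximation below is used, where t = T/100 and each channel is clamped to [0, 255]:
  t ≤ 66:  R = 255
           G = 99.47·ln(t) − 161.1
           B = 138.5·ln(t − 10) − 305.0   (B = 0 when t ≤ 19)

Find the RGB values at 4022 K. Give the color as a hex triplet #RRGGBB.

#FFCEA7

t = 4022/100 = 40.22; the t ≤ 66 branch applies.
R = 255 by definition for t ≤ 66.
G = 99.47·ln 40.22 − 161.1 = 99.47·3.6944 − 161.1 = 206.378.
B = 138.5·ln(40.22 − 10) − 305.0 = 138.5·ln 30.22 − 305.0 = 138.5·3.4085 − 305.0 = 167.078.
Rounded: (255, 206, 167).
In hex: #FFCEA7.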